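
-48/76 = -0.63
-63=-63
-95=-95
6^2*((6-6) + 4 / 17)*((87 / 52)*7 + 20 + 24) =104292 / 221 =471.91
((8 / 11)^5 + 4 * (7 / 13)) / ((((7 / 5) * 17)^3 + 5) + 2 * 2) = 0.00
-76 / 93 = -0.82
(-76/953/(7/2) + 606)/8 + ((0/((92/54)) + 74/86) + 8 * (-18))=-77326829/1147412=-67.39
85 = 85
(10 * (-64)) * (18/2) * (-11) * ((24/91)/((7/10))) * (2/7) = 30412800/4459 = 6820.54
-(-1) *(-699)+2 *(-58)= -815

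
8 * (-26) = -208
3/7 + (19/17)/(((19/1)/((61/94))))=5221/11186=0.47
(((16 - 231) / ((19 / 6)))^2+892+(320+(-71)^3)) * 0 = 0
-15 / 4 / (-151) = 15 / 604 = 0.02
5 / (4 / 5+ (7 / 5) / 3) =75 / 19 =3.95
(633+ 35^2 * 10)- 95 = 12788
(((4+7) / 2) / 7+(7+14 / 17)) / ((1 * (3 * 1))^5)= 683 / 19278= 0.04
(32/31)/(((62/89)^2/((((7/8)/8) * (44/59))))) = 609917/3515338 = 0.17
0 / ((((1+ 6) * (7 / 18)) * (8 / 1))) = 0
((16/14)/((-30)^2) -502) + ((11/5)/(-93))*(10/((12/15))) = -502.29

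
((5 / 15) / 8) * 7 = 7 / 24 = 0.29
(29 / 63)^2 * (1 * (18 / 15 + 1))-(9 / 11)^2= -488074 / 2401245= -0.20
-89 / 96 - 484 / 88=-617 / 96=-6.43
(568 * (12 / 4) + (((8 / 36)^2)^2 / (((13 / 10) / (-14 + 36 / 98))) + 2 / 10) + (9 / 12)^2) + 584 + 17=770919821177 / 334348560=2305.74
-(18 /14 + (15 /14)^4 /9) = -55017 /38416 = -1.43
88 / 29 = 3.03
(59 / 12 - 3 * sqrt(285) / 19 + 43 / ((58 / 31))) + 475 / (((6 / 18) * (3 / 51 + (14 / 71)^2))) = 14192811919 / 971268 - 3 * sqrt(285) / 19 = 14610.00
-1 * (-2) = 2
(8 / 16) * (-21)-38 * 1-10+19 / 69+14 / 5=-38243 / 690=-55.42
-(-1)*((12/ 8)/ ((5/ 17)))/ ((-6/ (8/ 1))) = -6.80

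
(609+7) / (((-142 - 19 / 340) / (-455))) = 95295200 / 48299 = 1973.03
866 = 866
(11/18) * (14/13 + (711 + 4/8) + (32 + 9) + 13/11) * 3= 215861/156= 1383.72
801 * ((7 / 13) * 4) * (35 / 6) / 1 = 130830 / 13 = 10063.85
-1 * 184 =-184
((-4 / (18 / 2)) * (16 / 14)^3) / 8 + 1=2831 / 3087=0.92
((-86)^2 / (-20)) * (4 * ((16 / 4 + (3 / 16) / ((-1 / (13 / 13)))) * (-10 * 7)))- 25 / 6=1184272 / 3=394757.33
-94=-94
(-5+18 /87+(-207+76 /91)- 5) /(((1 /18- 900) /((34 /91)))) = 348786756 /3890173651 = 0.09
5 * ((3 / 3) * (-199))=-995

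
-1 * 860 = -860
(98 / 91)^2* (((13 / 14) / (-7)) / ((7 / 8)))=-16 / 91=-0.18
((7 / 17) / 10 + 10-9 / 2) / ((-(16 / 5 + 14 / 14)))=-157 / 119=-1.32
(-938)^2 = 879844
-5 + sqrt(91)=4.54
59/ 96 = 0.61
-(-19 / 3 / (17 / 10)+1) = 139 / 51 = 2.73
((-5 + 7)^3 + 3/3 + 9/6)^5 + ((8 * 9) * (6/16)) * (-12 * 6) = 4021893/32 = 125684.16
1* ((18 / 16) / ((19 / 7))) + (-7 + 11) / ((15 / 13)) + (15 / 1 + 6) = 56729 / 2280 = 24.88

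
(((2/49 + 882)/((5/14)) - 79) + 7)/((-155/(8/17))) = -134272/18445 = -7.28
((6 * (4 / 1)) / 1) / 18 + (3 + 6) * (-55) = -493.67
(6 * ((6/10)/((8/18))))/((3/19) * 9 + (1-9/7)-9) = -10773/10460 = -1.03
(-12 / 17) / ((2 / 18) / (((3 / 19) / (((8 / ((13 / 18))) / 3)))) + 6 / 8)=-0.21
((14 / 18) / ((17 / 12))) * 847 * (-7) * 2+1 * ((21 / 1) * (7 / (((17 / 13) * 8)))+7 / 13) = -34453111 / 5304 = -6495.68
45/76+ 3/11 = 723/836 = 0.86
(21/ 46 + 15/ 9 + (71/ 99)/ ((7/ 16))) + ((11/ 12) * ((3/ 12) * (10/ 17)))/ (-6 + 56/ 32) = 17185078/ 4606371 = 3.73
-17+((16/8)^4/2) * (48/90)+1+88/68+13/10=-4661/510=-9.14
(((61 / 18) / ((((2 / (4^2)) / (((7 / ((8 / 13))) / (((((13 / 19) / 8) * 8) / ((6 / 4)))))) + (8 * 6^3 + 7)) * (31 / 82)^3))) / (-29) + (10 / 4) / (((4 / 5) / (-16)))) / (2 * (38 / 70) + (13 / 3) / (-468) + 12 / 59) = -6669316872909530280 / 170709561972341303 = -39.07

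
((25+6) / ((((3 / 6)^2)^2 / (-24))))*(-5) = 59520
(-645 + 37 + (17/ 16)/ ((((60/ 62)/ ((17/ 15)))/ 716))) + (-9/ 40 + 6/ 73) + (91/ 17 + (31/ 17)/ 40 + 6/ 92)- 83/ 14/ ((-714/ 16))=725985879737/ 2517492600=288.38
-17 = -17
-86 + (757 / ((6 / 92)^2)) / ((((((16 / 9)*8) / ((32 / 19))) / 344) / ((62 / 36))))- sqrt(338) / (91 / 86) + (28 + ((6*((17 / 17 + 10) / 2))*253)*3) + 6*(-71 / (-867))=618312205117 / 49419- 86*sqrt(2) / 7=12511611.86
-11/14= -0.79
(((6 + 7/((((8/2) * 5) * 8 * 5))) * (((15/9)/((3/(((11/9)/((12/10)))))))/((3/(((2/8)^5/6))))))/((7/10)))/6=264385/6019743744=0.00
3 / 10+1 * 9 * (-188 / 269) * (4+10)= -236073 / 2690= -87.76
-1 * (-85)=85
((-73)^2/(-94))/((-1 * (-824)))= -5329/77456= -0.07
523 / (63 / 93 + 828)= 0.63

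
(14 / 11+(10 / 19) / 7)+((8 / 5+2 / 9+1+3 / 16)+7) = 11963681 / 1053360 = 11.36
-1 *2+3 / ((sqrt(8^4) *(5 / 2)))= -317 / 160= -1.98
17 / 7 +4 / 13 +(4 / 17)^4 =20820025 / 7600411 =2.74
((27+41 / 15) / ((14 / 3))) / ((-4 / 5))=-223 / 28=-7.96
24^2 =576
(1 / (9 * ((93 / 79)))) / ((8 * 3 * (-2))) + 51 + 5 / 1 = 2249777 / 40176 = 56.00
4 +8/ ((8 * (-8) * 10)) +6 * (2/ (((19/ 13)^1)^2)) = 277399/ 28880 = 9.61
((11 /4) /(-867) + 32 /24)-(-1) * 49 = 174545 /3468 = 50.33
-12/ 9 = -4/ 3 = -1.33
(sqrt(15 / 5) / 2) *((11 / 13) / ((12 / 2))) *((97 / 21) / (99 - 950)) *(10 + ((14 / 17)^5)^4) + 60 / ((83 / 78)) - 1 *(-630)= 56970 / 83 - 21727311568734188848645108631 *sqrt(3) / 5665286598519503946731442894738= 686.38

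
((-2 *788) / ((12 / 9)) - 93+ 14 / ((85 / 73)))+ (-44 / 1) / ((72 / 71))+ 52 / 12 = -1992109 / 1530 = -1302.03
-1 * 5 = -5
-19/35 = -0.54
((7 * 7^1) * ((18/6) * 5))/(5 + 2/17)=143.62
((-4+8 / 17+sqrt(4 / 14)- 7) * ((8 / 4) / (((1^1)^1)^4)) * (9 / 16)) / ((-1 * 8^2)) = 0.18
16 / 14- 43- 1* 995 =-7258 / 7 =-1036.86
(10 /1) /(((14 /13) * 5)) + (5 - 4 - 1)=13 /7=1.86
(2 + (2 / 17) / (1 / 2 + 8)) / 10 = 291 / 1445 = 0.20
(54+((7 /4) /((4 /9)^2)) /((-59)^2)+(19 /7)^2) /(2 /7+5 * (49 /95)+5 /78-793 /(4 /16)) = -496424999811 /25634820858080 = -0.02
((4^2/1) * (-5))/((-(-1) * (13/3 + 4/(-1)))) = -240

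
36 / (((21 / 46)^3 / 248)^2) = 2330828625166336 / 9529569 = 244589091.61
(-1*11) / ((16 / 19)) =-209 / 16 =-13.06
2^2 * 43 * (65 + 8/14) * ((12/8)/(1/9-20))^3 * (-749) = 41567720697/11470678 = 3623.82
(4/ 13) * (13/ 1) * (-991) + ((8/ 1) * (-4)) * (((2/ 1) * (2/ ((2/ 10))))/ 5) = -4092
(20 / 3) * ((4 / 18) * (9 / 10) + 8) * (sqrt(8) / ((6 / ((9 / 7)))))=164 * sqrt(2) / 7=33.13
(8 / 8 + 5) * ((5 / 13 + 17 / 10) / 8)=1.56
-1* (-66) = 66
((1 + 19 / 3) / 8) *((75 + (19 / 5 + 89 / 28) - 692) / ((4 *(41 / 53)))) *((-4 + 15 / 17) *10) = 5633.98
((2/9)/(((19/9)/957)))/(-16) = -957/152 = -6.30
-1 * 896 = -896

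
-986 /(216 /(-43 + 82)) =-6409 /36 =-178.03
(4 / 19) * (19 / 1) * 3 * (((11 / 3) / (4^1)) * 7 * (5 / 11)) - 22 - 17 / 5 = 9.60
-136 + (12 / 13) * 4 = -1720 / 13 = -132.31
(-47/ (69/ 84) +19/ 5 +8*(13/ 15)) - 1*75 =-41912/ 345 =-121.48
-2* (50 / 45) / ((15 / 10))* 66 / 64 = -55 / 36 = -1.53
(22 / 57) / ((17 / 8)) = 176 / 969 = 0.18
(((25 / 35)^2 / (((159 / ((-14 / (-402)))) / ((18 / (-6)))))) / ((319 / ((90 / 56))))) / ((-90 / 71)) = 1775 / 1332136344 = 0.00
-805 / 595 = -23 / 17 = -1.35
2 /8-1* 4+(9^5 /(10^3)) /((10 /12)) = 41943 /625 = 67.11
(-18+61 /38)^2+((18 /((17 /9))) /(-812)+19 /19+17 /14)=1350409023 /4983244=270.99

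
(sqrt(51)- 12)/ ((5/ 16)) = -192/ 5+ 16*sqrt(51)/ 5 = -15.55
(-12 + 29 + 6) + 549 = 572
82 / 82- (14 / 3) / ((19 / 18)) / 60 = 88 / 95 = 0.93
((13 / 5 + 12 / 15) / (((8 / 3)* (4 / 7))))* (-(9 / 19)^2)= -28917 / 57760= -0.50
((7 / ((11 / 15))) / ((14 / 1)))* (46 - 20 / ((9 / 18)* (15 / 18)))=-15 / 11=-1.36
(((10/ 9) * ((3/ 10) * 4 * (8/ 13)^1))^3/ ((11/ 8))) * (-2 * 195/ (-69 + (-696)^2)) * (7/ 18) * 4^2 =-0.00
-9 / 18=-1 / 2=-0.50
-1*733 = -733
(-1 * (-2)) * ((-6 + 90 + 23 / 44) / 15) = 11.27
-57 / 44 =-1.30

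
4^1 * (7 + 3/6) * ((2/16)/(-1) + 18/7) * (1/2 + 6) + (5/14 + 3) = 480.41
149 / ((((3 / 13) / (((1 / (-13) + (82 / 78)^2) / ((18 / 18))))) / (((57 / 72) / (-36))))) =-1106921 / 75816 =-14.60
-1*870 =-870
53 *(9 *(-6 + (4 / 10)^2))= -69642 / 25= -2785.68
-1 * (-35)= 35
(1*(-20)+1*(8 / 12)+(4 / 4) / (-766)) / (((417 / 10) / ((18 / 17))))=-444310 / 905029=-0.49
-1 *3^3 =-27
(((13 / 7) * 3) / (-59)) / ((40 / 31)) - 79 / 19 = -1328051 / 313880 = -4.23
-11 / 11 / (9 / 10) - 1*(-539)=4841 / 9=537.89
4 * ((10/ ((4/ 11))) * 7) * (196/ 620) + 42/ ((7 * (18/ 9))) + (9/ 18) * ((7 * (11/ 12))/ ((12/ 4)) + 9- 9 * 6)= 502175/ 2232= 224.99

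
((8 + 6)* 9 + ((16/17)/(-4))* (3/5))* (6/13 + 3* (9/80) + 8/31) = 182299269/1370200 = 133.05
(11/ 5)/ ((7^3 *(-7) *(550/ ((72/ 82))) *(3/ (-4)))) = 24/ 12305125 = 0.00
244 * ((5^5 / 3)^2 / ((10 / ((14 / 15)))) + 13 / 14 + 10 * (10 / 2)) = 4672661122 / 189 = 24723074.72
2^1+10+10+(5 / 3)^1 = 71 / 3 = 23.67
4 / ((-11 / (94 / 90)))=-188 / 495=-0.38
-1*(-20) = 20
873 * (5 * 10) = 43650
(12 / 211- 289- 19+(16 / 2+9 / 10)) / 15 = -210327 / 10550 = -19.94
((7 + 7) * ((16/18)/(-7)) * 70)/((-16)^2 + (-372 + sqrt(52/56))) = 1120 * sqrt(182)/1695339 + 1818880/1695339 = 1.08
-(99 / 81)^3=-1331 / 729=-1.83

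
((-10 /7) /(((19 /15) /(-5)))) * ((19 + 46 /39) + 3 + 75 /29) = 1040750 /7163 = 145.30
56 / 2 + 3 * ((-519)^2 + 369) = 809218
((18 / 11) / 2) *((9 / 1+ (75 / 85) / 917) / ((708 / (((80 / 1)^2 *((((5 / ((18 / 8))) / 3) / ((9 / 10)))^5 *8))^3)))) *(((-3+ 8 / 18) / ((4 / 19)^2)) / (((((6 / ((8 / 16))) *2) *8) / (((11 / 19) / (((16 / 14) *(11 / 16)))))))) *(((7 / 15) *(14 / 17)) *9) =-57563259234.14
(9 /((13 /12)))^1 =108 /13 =8.31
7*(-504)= -3528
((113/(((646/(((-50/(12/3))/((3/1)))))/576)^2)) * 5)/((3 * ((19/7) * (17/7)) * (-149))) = -13288800000/5021041783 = -2.65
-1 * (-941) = 941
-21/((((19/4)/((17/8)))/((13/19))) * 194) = -4641/140068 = -0.03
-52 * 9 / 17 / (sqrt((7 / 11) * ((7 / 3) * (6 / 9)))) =-702 * sqrt(22) / 119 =-27.67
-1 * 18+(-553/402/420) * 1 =-434239/24120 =-18.00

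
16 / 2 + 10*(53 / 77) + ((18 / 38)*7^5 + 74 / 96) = 560167331 / 70224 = 7976.86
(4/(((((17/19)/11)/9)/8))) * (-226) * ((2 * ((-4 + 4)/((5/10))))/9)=0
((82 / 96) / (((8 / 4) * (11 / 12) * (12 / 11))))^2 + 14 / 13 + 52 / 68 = 4122413 / 2036736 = 2.02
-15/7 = -2.14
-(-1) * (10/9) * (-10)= -100/9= -11.11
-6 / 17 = -0.35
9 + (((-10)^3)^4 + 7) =1000000000016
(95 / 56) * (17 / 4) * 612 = 247095 / 56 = 4412.41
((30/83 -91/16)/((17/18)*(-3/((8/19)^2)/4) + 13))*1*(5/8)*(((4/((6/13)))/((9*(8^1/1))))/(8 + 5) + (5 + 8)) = -49687825/10331757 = -4.81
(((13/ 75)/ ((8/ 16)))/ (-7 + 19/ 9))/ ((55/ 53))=-0.07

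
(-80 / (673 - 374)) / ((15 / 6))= -32 / 299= -0.11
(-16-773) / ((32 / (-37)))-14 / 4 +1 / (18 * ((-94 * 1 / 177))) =908.68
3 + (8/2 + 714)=721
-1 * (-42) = 42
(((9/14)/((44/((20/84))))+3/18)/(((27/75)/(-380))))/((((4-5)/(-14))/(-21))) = 5227375/99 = 52801.77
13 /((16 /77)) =1001 /16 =62.56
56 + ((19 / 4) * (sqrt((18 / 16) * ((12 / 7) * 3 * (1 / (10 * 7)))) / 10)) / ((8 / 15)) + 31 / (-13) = 53.87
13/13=1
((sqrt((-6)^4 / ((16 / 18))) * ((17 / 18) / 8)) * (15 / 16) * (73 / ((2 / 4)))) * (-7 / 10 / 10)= -78183 * sqrt(2) / 2560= -43.19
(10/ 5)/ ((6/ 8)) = 8/ 3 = 2.67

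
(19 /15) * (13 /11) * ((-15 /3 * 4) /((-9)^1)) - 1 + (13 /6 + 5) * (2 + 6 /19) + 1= 112426 /5643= 19.92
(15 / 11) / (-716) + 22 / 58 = 86201 / 228404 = 0.38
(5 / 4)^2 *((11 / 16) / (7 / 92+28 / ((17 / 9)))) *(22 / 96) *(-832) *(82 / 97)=-630419075 / 54249384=-11.62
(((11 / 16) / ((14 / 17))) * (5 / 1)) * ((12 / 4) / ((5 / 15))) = 8415 / 224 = 37.57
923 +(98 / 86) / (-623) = 3532314 / 3827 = 923.00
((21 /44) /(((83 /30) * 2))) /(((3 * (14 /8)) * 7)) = 15 /6391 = 0.00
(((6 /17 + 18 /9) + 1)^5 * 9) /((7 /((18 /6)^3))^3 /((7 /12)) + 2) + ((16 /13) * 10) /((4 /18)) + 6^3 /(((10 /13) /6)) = 4448314383653457 /1229127609190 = 3619.08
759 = 759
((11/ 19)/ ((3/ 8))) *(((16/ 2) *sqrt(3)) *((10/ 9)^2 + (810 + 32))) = 48084608 *sqrt(3)/ 4617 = 18038.77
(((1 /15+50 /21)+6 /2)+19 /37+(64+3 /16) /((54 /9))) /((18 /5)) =230117 /49728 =4.63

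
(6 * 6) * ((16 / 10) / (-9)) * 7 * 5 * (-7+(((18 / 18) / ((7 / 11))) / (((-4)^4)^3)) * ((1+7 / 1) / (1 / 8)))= 12845045 / 8192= 1568.00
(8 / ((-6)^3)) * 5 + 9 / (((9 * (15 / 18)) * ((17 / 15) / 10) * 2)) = 2345 / 459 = 5.11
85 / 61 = 1.39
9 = 9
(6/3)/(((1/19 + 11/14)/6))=3192/223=14.31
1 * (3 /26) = 3 /26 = 0.12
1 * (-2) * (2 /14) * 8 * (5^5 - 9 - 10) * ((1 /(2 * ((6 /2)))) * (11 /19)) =-273328 /399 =-685.03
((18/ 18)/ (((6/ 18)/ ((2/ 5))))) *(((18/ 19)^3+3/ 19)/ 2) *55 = 228195/ 6859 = 33.27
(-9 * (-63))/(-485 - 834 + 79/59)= -0.43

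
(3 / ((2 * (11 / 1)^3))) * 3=9 / 2662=0.00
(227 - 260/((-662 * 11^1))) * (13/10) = 10746281/36410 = 295.15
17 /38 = 0.45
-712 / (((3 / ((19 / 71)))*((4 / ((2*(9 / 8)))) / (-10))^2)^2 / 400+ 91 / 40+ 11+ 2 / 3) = -23422041000000 / 458637133343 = -51.07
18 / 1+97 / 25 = 547 / 25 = 21.88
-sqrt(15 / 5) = -1.73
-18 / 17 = -1.06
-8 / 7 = -1.14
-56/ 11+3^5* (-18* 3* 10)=-1443476/ 11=-131225.09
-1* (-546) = 546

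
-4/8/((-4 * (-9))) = -1/72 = -0.01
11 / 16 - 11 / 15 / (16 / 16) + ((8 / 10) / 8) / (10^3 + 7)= -11053 / 241680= -0.05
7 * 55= 385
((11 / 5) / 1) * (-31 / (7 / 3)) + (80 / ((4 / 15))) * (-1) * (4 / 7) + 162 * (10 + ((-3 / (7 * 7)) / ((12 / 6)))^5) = 32074338060609 / 22598019920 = 1419.34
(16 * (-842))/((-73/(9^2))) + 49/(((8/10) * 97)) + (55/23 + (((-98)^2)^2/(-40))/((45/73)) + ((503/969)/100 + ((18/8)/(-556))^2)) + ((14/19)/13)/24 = -3725763.90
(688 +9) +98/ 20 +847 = 15489/ 10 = 1548.90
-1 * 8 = -8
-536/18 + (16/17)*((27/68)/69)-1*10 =-2379302/59823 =-39.77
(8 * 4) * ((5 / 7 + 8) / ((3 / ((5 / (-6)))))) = -4880 / 63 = -77.46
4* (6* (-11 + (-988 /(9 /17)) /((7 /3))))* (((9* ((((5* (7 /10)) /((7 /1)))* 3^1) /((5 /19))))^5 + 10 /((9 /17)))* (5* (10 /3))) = -5444618996717860699 /47250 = -115230031676568.48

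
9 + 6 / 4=21 / 2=10.50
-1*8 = -8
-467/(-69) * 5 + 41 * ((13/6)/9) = 54289/1242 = 43.71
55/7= 7.86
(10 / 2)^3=125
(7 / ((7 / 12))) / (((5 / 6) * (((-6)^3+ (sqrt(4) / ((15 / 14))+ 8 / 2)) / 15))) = -405 / 394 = -1.03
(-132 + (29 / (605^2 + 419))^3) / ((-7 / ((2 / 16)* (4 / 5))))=266319387240191 / 141229978081920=1.89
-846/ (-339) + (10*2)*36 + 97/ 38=3113357/ 4294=725.05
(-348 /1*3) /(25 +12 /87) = -3364 /81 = -41.53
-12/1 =-12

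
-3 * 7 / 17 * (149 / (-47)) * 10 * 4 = 156.65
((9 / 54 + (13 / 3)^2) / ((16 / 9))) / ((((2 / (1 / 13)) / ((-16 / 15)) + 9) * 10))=-341 / 4920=-0.07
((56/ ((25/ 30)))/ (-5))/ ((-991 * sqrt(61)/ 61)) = 0.11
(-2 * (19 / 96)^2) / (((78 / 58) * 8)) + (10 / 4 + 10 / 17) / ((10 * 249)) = -12255791 / 2028589056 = -0.01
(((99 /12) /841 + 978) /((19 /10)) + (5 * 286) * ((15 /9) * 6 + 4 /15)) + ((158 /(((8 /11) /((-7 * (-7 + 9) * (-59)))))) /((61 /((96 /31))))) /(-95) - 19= 13670919113479 /906488670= 15081.18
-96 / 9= -32 / 3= -10.67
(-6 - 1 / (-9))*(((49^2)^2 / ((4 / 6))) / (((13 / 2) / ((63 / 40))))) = -6416223513 / 520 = -12338891.37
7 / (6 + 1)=1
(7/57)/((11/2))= 14/627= 0.02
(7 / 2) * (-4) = -14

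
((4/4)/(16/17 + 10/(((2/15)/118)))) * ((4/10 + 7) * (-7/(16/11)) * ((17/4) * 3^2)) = -7410249/48149120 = -0.15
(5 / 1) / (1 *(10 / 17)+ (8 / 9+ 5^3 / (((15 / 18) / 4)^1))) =765 / 92026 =0.01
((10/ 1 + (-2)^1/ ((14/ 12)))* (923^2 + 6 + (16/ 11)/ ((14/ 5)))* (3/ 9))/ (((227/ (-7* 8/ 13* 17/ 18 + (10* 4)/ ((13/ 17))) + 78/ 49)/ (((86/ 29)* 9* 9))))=573132996079920/ 6385951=89749043.81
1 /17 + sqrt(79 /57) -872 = -870.76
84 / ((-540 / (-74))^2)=9583 / 6075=1.58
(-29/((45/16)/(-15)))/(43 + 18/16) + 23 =28069/1059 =26.51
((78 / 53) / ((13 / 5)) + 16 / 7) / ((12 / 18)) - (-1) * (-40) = -13253 / 371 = -35.72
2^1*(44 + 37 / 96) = 4261 / 48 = 88.77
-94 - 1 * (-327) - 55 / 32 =7401 / 32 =231.28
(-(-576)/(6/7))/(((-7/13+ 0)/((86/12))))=-8944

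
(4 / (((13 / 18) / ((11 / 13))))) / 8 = 0.59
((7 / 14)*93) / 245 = 93 / 490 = 0.19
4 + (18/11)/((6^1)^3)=529/132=4.01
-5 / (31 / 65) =-325 / 31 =-10.48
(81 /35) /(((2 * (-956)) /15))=-243 /13384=-0.02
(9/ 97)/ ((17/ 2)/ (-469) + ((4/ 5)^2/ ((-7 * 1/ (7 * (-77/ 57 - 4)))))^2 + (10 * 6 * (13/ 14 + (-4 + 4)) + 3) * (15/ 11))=0.00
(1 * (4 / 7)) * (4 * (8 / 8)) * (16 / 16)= 16 / 7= 2.29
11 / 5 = 2.20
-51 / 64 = -0.80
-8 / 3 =-2.67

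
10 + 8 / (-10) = 46 / 5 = 9.20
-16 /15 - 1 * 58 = -886 /15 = -59.07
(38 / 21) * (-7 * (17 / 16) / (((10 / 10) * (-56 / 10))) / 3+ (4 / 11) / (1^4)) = 32357 / 22176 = 1.46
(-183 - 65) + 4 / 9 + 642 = 3550 / 9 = 394.44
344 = 344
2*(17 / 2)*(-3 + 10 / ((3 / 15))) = 799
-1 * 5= -5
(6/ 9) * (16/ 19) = 32/ 57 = 0.56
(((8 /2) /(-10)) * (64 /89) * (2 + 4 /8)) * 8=-512 /89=-5.75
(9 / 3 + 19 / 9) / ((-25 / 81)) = -414 / 25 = -16.56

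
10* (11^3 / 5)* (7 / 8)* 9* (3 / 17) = 251559 / 68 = 3699.40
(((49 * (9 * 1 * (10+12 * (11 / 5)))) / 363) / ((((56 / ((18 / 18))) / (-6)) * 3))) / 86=-1911 / 104060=-0.02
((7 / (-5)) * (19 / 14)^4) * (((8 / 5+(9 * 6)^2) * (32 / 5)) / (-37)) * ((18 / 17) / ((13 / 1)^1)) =9777202704 / 50084125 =195.22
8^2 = 64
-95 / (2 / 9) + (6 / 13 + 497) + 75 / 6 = 1072 / 13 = 82.46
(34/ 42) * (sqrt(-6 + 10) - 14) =-68/ 7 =-9.71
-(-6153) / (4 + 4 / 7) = 43071 / 32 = 1345.97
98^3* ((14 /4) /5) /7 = 470596 /5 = 94119.20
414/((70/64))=13248/35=378.51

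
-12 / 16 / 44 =-3 / 176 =-0.02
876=876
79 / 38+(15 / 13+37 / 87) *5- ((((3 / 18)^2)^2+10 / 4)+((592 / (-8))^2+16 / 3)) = -50815195163 / 9283248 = -5473.86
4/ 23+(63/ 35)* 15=625/ 23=27.17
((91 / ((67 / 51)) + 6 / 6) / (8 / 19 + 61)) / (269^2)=89452 / 5657834229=0.00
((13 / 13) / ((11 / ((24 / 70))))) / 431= 0.00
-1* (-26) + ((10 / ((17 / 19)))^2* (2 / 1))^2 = 5215011546 / 83521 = 62439.52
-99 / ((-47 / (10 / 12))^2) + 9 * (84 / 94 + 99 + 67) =13271773 / 8836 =1502.01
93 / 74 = 1.26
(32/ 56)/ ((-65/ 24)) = -96/ 455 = -0.21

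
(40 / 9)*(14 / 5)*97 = 10864 / 9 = 1207.11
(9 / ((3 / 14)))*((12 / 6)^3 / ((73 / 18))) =6048 / 73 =82.85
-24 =-24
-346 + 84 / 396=-11411 / 33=-345.79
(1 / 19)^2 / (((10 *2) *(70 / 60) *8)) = 3 / 202160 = 0.00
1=1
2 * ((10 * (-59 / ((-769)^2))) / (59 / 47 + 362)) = -55460 / 10096306353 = -0.00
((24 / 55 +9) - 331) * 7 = -123802 / 55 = -2250.95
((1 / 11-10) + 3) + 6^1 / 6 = -65 / 11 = -5.91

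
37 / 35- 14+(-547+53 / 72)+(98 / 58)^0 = -1406681 / 2520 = -558.21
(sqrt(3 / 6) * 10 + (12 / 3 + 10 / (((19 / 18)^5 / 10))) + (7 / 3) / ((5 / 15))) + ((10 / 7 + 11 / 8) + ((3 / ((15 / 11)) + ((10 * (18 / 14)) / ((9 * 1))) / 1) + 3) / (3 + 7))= 5 * sqrt(2) + 314687953047 / 3466538600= 97.85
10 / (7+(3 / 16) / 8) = 1280 / 899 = 1.42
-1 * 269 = -269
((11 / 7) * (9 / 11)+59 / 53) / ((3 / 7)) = 890 / 159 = 5.60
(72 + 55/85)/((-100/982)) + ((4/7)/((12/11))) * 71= -2414047/3570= -676.20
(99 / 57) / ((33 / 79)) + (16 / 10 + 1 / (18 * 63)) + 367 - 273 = 10747013 / 107730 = 99.76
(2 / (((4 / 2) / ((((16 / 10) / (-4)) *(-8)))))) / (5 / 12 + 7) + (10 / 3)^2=46228 / 4005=11.54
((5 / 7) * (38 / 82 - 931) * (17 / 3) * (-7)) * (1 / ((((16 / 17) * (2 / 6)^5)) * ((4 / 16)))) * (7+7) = 15629252940 / 41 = 381201291.22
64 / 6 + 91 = 305 / 3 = 101.67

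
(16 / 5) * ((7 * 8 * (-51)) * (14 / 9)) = -213248 / 15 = -14216.53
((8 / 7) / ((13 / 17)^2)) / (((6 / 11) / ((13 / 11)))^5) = 634933 / 6804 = 93.32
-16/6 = -8/3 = -2.67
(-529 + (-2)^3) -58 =-595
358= 358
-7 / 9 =-0.78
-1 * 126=-126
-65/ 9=-7.22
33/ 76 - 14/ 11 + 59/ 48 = 0.39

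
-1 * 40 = -40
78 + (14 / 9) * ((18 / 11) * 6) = 1026 / 11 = 93.27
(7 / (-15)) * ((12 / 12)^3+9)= -14 / 3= -4.67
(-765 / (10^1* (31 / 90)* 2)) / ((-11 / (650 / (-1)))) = -2237625 / 341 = -6561.95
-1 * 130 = -130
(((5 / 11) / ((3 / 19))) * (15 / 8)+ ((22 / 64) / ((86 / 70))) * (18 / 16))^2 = 478469641225 / 14662303744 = 32.63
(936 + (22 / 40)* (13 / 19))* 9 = 3202407 / 380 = 8427.39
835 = 835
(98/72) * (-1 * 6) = -49/6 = -8.17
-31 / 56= -0.55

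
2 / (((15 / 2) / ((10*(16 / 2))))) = 21.33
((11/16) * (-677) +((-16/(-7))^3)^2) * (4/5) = -607696647/2352980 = -258.27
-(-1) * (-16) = -16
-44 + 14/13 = -558/13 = -42.92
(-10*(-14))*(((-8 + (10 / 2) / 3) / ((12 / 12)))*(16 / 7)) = -6080 / 3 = -2026.67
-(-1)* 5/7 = 5/7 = 0.71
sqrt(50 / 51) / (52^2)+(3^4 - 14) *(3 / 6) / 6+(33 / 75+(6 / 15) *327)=5 *sqrt(102) / 137904+41047 / 300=136.82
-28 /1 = -28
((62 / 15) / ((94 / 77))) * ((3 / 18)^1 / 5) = 2387 / 21150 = 0.11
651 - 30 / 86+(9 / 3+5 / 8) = 225071 / 344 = 654.28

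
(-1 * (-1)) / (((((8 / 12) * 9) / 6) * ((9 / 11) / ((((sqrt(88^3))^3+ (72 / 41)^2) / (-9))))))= -1319329792 * sqrt(22) / 81-704 / 1681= -76397596.08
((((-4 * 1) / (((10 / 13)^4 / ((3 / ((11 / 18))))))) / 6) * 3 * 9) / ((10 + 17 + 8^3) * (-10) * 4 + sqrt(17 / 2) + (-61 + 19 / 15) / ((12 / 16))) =562166163 * sqrt(34) / 2086161575175700 + 30412689715044 / 2607701968969625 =0.01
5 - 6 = -1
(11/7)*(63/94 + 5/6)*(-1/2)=-1.18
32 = 32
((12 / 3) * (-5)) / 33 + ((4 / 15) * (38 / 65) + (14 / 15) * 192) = 1917092 / 10725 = 178.75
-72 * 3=-216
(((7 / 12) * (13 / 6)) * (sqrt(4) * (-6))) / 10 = -91 / 60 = -1.52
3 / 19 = 0.16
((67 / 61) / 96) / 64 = 67 / 374784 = 0.00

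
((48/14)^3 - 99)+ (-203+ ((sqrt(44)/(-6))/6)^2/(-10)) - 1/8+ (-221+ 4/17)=-1139662577/2361555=-482.59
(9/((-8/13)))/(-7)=117/56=2.09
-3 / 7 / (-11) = 0.04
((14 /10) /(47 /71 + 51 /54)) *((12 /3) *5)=35784 /2053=17.43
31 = 31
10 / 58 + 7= 208 / 29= 7.17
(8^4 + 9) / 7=4105 / 7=586.43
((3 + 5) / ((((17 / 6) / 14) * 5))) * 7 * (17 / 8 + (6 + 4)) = 57036 / 85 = 671.01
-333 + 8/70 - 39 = -13016/35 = -371.89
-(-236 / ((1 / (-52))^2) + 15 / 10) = 1276285 / 2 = 638142.50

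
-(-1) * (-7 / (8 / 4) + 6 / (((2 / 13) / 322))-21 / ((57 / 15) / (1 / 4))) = 954037 / 76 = 12553.12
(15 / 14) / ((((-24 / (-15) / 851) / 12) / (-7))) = -191475 / 4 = -47868.75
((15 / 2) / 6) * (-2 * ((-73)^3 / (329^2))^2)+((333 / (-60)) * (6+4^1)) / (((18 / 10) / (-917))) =992655079938455 / 35148342243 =28241.87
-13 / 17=-0.76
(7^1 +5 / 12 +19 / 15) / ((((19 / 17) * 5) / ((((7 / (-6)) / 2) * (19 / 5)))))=-61999 / 18000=-3.44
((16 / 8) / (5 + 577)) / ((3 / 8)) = 8 / 873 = 0.01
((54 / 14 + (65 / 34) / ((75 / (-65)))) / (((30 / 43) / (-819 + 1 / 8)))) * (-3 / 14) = 442539703 / 799680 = 553.40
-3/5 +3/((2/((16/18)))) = 11/15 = 0.73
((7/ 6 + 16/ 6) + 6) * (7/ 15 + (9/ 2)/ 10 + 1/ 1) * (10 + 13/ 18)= 261901/ 1296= 202.08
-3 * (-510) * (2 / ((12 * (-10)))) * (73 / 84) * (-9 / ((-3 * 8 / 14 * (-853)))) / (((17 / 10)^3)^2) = 6843750 / 1211138021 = 0.01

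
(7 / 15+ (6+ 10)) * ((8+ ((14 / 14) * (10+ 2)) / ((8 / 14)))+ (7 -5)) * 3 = 7657 / 5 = 1531.40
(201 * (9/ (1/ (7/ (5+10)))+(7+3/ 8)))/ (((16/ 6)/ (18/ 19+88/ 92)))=3629457/ 2185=1661.08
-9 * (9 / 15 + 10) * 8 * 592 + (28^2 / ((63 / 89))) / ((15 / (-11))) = -61104592 / 135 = -452626.61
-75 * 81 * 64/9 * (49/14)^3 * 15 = -27783000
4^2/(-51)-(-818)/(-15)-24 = -78.85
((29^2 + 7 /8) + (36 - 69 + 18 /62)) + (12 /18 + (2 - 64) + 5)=560107 /744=752.83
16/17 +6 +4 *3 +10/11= 3712/187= 19.85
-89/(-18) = 89/18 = 4.94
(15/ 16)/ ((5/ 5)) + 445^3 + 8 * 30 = 1409941855/ 16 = 88121365.94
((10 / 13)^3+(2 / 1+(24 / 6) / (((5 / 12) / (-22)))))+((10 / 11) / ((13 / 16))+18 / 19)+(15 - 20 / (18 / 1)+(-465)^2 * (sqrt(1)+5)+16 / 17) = 455649299915851 / 351267345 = 1297158.15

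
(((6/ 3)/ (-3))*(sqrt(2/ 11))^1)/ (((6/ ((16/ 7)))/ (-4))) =0.43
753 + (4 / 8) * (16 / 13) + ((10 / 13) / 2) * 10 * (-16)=8997 / 13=692.08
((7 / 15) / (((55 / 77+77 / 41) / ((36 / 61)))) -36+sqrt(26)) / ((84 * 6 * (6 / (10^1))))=-678751 / 5718384+5 * sqrt(26) / 1512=-0.10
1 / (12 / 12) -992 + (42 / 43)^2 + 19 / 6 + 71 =-915.88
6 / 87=2 / 29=0.07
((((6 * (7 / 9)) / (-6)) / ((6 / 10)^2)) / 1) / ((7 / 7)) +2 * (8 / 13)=-979 / 1053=-0.93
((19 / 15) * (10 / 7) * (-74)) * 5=-14060 / 21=-669.52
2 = 2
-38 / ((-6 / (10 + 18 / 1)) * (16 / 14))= 931 / 6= 155.17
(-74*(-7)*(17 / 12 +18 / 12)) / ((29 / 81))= 244755 / 58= 4219.91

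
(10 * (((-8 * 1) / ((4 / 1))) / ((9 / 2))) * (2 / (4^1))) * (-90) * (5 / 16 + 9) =3725 / 2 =1862.50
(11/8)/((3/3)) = 1.38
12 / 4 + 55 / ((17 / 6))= 381 / 17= 22.41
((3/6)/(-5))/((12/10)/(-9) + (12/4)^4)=-3/2426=-0.00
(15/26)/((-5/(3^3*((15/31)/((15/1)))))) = -81/806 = -0.10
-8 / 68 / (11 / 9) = -18 / 187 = -0.10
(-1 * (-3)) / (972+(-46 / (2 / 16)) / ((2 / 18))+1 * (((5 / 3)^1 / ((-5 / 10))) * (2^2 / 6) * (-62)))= -27 / 19820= -0.00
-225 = -225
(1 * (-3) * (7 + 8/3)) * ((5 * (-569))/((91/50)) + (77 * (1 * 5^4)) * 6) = -757886000/91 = -8328417.58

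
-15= -15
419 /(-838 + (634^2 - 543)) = 0.00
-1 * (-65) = 65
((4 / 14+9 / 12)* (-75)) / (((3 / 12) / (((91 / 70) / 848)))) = -5655 / 11872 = -0.48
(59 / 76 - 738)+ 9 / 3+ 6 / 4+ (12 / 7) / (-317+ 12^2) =-67437869 / 92036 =-732.73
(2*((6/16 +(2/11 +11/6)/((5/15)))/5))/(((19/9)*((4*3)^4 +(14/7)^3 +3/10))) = 5085/86711174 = 0.00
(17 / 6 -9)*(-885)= 10915 / 2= 5457.50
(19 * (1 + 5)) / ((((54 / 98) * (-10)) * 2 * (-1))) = 931 / 90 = 10.34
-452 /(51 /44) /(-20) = 4972 /255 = 19.50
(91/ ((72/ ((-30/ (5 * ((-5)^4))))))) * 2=-91/ 3750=-0.02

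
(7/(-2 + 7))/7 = 1/5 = 0.20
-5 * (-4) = 20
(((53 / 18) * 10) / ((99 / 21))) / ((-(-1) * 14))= 265 / 594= 0.45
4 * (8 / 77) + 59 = 4575 / 77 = 59.42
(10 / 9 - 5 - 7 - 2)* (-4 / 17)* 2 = 6.07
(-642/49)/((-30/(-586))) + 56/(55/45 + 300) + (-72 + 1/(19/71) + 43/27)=-109855819736/340732035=-322.41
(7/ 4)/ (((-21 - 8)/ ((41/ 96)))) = -287/ 11136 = -0.03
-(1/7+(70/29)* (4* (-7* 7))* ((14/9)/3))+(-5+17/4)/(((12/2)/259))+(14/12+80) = 12889633/43848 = 293.96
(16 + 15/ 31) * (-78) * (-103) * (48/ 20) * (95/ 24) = 39001053/ 31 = 1258098.48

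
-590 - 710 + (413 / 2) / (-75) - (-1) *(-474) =-266513 / 150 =-1776.75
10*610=6100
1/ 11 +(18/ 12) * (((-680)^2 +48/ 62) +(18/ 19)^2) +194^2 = 90016202709/ 123101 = 731238.60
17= 17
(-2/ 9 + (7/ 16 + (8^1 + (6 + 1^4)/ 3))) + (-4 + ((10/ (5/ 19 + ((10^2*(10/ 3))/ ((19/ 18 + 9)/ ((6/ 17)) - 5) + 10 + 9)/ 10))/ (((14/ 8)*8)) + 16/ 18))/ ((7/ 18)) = 12432826927/ 4061214864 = 3.06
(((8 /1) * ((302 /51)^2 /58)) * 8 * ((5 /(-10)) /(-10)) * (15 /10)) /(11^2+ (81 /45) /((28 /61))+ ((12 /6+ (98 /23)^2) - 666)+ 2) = -5403654592 /966282676497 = -0.01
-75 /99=-25 /33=-0.76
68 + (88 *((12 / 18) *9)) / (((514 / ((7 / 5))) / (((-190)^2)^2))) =1874188457.11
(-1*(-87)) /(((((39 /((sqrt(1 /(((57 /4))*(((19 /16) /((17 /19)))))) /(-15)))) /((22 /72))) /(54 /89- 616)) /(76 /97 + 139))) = 7289164036*sqrt(969) /252437553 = 898.85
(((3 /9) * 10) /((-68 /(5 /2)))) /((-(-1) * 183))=-25 /37332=-0.00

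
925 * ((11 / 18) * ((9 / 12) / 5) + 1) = 24235 / 24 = 1009.79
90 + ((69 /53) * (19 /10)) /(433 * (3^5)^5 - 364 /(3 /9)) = 90.00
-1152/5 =-230.40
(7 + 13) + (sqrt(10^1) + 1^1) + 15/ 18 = sqrt(10) + 131/ 6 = 25.00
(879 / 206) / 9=293 / 618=0.47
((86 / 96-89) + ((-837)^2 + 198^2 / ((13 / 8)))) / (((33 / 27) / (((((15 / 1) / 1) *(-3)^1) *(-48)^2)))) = -8789881827600 / 143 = -61467705088.11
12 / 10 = 6 / 5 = 1.20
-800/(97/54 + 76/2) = -43200/2149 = -20.10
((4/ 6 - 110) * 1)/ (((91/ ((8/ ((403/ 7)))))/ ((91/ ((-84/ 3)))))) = 656/ 1209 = 0.54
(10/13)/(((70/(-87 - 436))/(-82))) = 42886/91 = 471.27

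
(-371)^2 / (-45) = -137641 / 45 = -3058.69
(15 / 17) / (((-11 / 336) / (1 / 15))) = -336 / 187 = -1.80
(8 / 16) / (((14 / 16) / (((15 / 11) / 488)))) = 0.00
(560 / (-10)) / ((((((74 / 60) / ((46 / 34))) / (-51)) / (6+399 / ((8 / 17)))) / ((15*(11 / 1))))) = 16331896350 / 37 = 441402604.05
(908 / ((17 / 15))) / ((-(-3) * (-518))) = -2270 / 4403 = -0.52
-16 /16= -1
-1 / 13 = -0.08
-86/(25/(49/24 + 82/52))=-48547/3900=-12.45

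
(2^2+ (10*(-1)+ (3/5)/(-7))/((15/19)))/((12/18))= -4607/350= -13.16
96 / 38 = 48 / 19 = 2.53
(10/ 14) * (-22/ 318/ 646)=-55/ 718998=-0.00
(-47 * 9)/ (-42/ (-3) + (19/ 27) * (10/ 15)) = -34263/ 1172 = -29.23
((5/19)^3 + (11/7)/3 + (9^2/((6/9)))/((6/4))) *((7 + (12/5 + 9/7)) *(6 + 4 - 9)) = 4392717142/5041365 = 871.33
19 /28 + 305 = 8559 /28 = 305.68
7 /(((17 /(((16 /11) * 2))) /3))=672 /187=3.59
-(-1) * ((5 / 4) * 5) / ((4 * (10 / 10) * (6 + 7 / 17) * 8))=425 / 13952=0.03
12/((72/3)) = 0.50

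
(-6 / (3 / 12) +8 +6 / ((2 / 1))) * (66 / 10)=-429 / 5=-85.80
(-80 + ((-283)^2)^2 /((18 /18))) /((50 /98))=314298144209 /25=12571925768.36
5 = 5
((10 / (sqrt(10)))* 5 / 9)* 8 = 40* sqrt(10) / 9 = 14.05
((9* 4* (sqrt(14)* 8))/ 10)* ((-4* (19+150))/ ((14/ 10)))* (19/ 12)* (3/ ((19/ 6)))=-146016* sqrt(14)/ 7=-78048.83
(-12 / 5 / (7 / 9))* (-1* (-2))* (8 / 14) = -864 / 245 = -3.53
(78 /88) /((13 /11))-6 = -21 /4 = -5.25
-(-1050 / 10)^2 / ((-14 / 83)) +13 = 65375.50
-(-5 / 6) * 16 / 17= 40 / 51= 0.78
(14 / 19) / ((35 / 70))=28 / 19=1.47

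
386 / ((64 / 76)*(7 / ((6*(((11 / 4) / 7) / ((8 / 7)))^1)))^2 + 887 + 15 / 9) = 3993363 / 9294053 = 0.43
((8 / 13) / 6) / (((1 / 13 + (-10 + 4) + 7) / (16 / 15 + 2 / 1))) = 92 / 315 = 0.29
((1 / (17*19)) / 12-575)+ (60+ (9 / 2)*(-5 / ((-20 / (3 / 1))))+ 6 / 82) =-162587459 / 317832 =-511.55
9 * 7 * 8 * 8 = 4032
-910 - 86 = -996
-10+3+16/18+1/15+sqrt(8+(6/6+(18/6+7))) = -272/45+sqrt(19) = -1.69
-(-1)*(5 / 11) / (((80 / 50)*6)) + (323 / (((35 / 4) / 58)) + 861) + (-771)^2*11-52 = 6541801.08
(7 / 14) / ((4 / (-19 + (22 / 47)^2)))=-41487 / 17672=-2.35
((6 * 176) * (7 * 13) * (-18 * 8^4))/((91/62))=-4827119616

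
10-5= 5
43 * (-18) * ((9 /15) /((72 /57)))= -7353 /20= -367.65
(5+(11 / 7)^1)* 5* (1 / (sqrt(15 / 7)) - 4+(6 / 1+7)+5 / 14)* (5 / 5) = 329.89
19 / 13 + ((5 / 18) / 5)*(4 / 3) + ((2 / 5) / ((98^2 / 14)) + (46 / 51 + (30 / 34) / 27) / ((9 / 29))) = 139618901 / 30700215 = 4.55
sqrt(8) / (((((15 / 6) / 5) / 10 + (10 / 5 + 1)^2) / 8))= 2.50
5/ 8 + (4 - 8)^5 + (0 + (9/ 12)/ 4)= -16371/ 16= -1023.19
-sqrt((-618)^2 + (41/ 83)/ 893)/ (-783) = sqrt(2098147680952643)/ 58035177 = 0.79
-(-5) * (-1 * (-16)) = 80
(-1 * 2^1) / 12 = -1 / 6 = -0.17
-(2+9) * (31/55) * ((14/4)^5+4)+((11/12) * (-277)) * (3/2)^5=-666795/128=-5209.34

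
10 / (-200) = -1 / 20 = -0.05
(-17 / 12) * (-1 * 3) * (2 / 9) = 17 / 18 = 0.94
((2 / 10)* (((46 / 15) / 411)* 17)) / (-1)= -782 / 30825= -0.03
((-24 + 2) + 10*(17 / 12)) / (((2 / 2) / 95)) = -4465 / 6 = -744.17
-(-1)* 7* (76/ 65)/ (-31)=-532/ 2015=-0.26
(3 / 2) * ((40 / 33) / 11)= 20 / 121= 0.17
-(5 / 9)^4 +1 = 5936 / 6561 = 0.90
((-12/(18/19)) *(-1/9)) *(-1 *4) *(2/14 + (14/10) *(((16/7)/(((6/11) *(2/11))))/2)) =-259768/2835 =-91.63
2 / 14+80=561 / 7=80.14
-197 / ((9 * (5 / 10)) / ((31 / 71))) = -12214 / 639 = -19.11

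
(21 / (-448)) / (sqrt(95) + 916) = -687 / 13423376 + 3 *sqrt(95) / 53693504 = -0.00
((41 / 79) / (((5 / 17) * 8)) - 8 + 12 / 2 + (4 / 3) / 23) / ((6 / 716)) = -67187113 / 327060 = -205.43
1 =1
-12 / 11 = -1.09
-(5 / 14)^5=-3125 / 537824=-0.01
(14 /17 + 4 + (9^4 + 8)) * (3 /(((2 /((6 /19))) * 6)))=335265 /646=518.99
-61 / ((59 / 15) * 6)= -305 / 118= -2.58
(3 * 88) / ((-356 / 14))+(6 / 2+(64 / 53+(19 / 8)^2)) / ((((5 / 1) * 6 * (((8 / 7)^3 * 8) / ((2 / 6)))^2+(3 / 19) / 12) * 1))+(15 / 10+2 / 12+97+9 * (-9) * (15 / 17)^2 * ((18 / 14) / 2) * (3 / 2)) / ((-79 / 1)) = -1712650641798835535753 / 157688636225369893392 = -10.86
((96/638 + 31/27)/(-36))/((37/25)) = -0.02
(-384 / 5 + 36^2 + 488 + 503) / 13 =11051 / 65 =170.02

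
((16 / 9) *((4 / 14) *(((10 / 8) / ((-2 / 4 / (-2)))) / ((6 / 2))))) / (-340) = -8 / 3213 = -0.00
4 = 4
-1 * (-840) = 840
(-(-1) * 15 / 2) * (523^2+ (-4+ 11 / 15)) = 2051443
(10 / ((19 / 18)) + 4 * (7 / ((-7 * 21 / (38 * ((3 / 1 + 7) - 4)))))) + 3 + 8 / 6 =-11819 / 399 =-29.62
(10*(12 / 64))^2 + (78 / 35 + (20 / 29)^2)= 11717147 / 1883840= 6.22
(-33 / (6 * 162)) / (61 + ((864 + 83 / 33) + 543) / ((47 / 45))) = -5687 / 236276028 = -0.00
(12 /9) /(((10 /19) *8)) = 19 /60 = 0.32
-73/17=-4.29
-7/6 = -1.17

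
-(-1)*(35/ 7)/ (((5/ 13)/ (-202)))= -2626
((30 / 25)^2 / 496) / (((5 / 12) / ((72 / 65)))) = 1944 / 251875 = 0.01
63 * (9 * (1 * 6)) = 3402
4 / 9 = 0.44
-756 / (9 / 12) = -1008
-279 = -279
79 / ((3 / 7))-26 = 475 / 3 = 158.33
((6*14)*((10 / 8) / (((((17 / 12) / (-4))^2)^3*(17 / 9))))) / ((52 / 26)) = 5778953994240 / 410338673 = 14083.38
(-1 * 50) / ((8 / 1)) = -25 / 4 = -6.25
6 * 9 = 54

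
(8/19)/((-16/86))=-43/19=-2.26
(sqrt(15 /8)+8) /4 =sqrt(30) /16+2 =2.34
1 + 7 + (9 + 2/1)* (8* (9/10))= 436/5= 87.20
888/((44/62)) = 13764/11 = 1251.27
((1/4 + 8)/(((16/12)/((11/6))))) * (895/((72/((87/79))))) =3140555/20224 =155.29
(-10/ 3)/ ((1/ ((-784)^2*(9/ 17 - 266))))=27739425280/ 51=543910299.61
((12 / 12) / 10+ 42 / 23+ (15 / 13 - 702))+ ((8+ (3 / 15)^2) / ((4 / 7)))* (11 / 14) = -41134331 / 59800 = -687.87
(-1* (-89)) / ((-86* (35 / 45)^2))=-7209 / 4214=-1.71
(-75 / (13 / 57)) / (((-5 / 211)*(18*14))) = 20045 / 364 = 55.07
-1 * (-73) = 73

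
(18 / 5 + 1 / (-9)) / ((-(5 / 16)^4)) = -10289152 / 28125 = -365.84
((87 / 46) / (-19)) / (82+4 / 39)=-3393 / 2798548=-0.00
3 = 3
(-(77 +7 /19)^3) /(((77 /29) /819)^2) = -44062948041.76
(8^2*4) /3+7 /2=533 /6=88.83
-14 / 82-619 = -25386 / 41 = -619.17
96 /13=7.38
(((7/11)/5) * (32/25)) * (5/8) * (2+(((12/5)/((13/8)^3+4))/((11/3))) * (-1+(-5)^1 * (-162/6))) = 27410488/21401875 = 1.28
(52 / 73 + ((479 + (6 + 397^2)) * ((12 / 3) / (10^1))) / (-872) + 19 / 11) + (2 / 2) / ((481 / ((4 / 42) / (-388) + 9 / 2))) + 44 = -22358343262327 / 857586920190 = -26.07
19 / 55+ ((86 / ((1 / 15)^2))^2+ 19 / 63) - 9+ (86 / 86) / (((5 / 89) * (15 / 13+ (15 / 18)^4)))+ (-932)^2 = 35845078162873201 / 95512725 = 375291126.53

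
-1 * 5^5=-3125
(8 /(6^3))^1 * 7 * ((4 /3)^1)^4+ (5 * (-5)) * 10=-544958 /2187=-249.18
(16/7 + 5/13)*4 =972/91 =10.68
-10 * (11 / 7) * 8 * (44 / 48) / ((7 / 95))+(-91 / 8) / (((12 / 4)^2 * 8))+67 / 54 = -132330721 / 84672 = -1562.86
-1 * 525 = -525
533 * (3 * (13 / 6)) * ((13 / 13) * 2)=6929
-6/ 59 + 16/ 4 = 230/ 59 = 3.90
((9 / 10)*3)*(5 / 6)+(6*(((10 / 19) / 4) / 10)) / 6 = 43 / 19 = 2.26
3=3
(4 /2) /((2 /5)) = 5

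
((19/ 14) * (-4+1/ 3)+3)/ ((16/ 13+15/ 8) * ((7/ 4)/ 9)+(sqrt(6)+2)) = -504920208/ 76564495+193909248 * sqrt(6)/ 76564495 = -0.39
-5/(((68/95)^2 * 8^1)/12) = -135375/9248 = -14.64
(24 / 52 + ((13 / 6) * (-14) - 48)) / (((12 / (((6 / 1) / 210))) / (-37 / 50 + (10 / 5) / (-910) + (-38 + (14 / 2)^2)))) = -141745901 / 74529000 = -1.90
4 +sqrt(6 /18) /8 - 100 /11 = -56 /11 +sqrt(3) /24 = -5.02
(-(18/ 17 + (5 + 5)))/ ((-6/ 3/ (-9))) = -846/ 17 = -49.76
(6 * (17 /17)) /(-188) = -0.03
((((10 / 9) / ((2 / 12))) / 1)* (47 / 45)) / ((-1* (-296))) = 47 / 1998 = 0.02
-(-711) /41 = 711 /41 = 17.34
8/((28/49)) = 14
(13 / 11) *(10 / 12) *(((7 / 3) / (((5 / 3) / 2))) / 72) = 91 / 2376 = 0.04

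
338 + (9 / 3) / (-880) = 297437 / 880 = 338.00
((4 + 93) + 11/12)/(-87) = -1175/1044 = -1.13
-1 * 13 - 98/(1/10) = -993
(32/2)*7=112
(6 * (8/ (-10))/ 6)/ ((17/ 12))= -48/ 85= -0.56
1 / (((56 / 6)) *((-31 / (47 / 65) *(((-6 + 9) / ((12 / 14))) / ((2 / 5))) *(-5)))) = 141 / 2468375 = 0.00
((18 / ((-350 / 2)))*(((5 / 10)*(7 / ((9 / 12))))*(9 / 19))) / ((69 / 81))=-2916 / 10925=-0.27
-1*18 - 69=-87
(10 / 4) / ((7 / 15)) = 5.36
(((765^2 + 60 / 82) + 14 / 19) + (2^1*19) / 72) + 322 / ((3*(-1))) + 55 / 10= 16409250071 / 28044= 585125.16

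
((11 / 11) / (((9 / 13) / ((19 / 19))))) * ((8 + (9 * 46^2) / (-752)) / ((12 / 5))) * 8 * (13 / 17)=-63.79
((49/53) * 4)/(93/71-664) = -13916/2493703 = -0.01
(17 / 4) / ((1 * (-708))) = -0.01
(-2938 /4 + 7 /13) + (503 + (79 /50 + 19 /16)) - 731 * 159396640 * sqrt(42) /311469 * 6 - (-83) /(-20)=-233037887680 * sqrt(42) /103823 - 1208189 /5200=-14546702.04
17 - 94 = -77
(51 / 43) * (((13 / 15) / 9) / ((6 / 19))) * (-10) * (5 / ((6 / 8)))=-83980 / 3483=-24.11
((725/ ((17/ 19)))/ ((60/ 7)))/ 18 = 19285/ 3672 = 5.25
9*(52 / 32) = 117 / 8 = 14.62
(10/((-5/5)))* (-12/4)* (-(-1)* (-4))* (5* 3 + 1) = -1920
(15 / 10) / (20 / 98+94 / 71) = 0.98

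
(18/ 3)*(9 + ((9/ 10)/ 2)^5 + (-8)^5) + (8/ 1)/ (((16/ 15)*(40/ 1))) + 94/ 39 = -12264800591267/ 62400000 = -196551.29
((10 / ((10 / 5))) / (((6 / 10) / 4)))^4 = 100000000 / 81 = 1234567.90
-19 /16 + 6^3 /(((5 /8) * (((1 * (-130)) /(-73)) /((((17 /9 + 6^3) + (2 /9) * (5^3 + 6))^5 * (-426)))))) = -30402381077026403803 /400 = -76005952692566009.51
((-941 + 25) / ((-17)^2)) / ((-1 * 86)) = 458 / 12427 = 0.04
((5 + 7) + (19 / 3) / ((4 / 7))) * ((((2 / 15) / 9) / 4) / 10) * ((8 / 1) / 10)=277 / 40500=0.01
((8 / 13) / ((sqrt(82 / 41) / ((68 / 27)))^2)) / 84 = 4624 / 199017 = 0.02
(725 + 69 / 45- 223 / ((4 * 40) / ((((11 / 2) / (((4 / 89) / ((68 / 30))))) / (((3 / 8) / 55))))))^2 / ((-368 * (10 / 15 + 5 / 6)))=-64970612389225 / 11446272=-5676137.38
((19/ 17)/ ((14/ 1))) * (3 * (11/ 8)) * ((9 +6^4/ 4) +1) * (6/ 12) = 54.99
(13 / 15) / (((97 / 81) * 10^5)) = 351 / 48500000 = 0.00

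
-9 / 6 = -3 / 2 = -1.50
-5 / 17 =-0.29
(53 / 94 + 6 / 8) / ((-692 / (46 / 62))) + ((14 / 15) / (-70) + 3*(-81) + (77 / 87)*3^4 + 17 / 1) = -1353696882479 / 8771722800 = -154.33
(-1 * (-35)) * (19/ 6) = 110.83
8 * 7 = 56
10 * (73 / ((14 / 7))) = 365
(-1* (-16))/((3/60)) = 320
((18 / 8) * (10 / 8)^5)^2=791015625 / 16777216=47.15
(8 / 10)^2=16 / 25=0.64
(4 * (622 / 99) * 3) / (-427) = -2488 / 14091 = -0.18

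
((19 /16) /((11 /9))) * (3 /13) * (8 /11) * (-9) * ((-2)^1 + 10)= -18468 /1573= -11.74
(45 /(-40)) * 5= -45 /8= -5.62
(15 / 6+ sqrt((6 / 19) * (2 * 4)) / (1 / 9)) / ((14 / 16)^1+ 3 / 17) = 340 / 143+ 4896 * sqrt(57) / 2717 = 15.98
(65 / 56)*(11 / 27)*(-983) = -702845 / 1512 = -464.84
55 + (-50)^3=-124945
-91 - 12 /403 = -36685 /403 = -91.03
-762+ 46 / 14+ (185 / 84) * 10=-30941 / 42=-736.69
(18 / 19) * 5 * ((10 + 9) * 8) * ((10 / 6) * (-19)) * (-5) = 114000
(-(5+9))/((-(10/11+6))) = 77/38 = 2.03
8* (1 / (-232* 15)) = -1 / 435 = -0.00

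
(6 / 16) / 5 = 3 / 40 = 0.08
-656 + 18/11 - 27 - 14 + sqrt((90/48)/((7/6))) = -7649/11 + 3 * sqrt(35)/14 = -694.10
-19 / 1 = -19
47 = 47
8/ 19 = 0.42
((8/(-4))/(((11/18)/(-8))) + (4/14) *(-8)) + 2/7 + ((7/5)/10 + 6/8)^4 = 27290164651/1100000000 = 24.81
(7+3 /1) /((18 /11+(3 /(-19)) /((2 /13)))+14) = 4180 /6107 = 0.68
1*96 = 96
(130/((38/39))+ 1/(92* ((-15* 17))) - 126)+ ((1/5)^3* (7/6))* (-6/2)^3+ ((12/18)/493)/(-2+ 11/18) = 2316433387/323161500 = 7.17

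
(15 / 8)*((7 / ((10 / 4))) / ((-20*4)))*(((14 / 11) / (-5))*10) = 0.17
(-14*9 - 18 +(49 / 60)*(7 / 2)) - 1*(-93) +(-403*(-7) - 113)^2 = 879985903 / 120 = 7333215.86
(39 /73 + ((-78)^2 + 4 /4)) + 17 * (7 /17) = 444755 /73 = 6092.53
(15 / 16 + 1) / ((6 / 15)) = 155 / 32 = 4.84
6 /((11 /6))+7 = 10.27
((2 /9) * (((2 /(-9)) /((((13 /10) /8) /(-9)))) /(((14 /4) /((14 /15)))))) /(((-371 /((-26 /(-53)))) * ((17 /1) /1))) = -0.00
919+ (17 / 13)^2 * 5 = 156756 / 169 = 927.55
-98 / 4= -49 / 2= -24.50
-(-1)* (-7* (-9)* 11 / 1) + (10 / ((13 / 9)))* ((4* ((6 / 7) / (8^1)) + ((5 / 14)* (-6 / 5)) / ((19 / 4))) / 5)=1199007 / 1729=693.47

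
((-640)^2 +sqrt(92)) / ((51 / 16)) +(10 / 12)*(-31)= 32*sqrt(23) / 51 +13104565 / 102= 128479.14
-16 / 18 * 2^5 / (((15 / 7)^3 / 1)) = -87808 / 30375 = -2.89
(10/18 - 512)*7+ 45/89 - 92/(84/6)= -20107694/5607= -3586.18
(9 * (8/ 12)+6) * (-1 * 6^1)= -72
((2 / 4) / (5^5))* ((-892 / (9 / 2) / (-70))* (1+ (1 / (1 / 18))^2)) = 5798 / 39375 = 0.15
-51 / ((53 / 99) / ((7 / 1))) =-35343 / 53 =-666.85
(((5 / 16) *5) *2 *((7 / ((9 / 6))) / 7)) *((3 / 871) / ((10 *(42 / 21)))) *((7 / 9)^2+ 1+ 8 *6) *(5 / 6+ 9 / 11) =1094905 / 37250928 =0.03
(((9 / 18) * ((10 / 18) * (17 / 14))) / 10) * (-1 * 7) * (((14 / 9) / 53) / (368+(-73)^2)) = -119 / 97828884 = -0.00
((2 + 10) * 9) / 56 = 27 / 14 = 1.93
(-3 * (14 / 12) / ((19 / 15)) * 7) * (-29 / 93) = 7105 / 1178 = 6.03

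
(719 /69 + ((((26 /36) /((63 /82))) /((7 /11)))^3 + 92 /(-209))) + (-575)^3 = -57137459012439463623527 /300550475118663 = -190109361.80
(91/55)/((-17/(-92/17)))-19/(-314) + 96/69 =227121659/114793690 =1.98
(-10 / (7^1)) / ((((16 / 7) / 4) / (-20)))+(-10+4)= 44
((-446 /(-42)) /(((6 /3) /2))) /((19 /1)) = 223 /399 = 0.56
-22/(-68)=0.32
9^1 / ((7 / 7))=9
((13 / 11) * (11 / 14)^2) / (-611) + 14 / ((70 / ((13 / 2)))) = 59823 / 46060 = 1.30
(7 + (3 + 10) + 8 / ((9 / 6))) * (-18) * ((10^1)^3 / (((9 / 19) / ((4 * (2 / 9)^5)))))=-369664000 / 177147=-2086.76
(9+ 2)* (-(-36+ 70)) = -374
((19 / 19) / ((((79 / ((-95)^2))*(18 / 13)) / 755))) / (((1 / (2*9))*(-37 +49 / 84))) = -30790.04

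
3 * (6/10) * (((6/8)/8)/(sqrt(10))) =27 * sqrt(10)/1600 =0.05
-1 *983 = -983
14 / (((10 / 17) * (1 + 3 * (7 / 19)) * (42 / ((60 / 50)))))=323 / 1000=0.32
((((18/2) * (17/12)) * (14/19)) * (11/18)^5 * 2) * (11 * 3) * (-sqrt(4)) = -210815759/1994544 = -105.70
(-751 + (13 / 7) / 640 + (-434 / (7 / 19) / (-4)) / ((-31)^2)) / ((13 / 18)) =-938303253 / 902720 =-1039.42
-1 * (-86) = 86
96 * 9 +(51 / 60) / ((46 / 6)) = 397491 / 460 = 864.11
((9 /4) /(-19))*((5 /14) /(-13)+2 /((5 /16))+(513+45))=-4622211 /69160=-66.83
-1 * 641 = -641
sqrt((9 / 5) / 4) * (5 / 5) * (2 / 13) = 3 * sqrt(5) / 65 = 0.10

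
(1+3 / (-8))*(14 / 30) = 7 / 24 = 0.29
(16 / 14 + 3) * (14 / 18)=29 / 9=3.22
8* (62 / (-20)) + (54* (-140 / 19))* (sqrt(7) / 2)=-3780* sqrt(7) / 19 - 124 / 5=-551.17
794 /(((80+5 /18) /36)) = 514512 /1445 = 356.06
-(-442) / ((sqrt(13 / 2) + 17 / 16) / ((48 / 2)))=-2885376 / 1375 + 1357824 * sqrt(26) / 1375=2936.87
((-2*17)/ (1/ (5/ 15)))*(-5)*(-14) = -2380/ 3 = -793.33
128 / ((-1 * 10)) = -64 / 5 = -12.80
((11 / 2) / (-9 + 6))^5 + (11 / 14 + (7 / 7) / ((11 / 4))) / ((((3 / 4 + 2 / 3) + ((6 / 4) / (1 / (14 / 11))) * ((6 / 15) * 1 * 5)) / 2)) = -762487463 / 37612512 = -20.27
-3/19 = -0.16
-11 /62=-0.18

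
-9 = -9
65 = 65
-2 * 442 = -884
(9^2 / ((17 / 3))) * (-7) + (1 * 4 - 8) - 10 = -1939 / 17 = -114.06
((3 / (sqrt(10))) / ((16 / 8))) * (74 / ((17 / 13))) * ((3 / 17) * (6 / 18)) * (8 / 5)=5772 * sqrt(10) / 7225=2.53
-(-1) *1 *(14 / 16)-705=-5633 / 8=-704.12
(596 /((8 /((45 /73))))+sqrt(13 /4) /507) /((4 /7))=7 * sqrt(13) /4056+46935 /584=80.37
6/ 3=2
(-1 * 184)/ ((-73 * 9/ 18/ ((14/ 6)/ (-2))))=-1288/ 219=-5.88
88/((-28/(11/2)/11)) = -1331/7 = -190.14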